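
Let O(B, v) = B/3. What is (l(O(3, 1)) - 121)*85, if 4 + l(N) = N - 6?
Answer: -11050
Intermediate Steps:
O(B, v) = B/3 (O(B, v) = B*(1/3) = B/3)
l(N) = -10 + N (l(N) = -4 + (N - 6) = -4 + (-6 + N) = -10 + N)
(l(O(3, 1)) - 121)*85 = ((-10 + (1/3)*3) - 121)*85 = ((-10 + 1) - 121)*85 = (-9 - 121)*85 = -130*85 = -11050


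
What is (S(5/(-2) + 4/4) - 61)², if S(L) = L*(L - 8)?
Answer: 34969/16 ≈ 2185.6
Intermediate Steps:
S(L) = L*(-8 + L)
(S(5/(-2) + 4/4) - 61)² = ((5/(-2) + 4/4)*(-8 + (5/(-2) + 4/4)) - 61)² = ((5*(-½) + 4*(¼))*(-8 + (5*(-½) + 4*(¼))) - 61)² = ((-5/2 + 1)*(-8 + (-5/2 + 1)) - 61)² = (-3*(-8 - 3/2)/2 - 61)² = (-3/2*(-19/2) - 61)² = (57/4 - 61)² = (-187/4)² = 34969/16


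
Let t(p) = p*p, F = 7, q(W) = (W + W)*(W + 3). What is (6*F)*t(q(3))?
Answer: 54432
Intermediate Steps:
q(W) = 2*W*(3 + W) (q(W) = (2*W)*(3 + W) = 2*W*(3 + W))
t(p) = p²
(6*F)*t(q(3)) = (6*7)*(2*3*(3 + 3))² = 42*(2*3*6)² = 42*36² = 42*1296 = 54432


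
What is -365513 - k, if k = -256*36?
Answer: -356297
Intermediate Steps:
k = -9216
-365513 - k = -365513 - 1*(-9216) = -365513 + 9216 = -356297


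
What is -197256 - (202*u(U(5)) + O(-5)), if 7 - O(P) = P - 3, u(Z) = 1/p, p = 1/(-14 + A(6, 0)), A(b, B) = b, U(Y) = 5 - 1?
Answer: -195655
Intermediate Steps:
U(Y) = 4
p = -1/8 (p = 1/(-14 + 6) = 1/(-8) = -1/8 ≈ -0.12500)
u(Z) = -8 (u(Z) = 1/(-1/8) = -8)
O(P) = 10 - P (O(P) = 7 - (P - 3) = 7 - (-3 + P) = 7 + (3 - P) = 10 - P)
-197256 - (202*u(U(5)) + O(-5)) = -197256 - (202*(-8) + (10 - 1*(-5))) = -197256 - (-1616 + (10 + 5)) = -197256 - (-1616 + 15) = -197256 - 1*(-1601) = -197256 + 1601 = -195655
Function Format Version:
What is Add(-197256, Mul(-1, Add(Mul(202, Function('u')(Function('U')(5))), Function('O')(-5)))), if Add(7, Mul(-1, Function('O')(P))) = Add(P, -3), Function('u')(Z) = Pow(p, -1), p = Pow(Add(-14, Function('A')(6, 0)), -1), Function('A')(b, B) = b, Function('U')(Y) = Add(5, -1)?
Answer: -195655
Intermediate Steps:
Function('U')(Y) = 4
p = Rational(-1, 8) (p = Pow(Add(-14, 6), -1) = Pow(-8, -1) = Rational(-1, 8) ≈ -0.12500)
Function('u')(Z) = -8 (Function('u')(Z) = Pow(Rational(-1, 8), -1) = -8)
Function('O')(P) = Add(10, Mul(-1, P)) (Function('O')(P) = Add(7, Mul(-1, Add(P, -3))) = Add(7, Mul(-1, Add(-3, P))) = Add(7, Add(3, Mul(-1, P))) = Add(10, Mul(-1, P)))
Add(-197256, Mul(-1, Add(Mul(202, Function('u')(Function('U')(5))), Function('O')(-5)))) = Add(-197256, Mul(-1, Add(Mul(202, -8), Add(10, Mul(-1, -5))))) = Add(-197256, Mul(-1, Add(-1616, Add(10, 5)))) = Add(-197256, Mul(-1, Add(-1616, 15))) = Add(-197256, Mul(-1, -1601)) = Add(-197256, 1601) = -195655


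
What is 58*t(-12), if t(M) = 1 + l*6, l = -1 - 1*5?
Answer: -2030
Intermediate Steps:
l = -6 (l = -1 - 5 = -6)
t(M) = -35 (t(M) = 1 - 6*6 = 1 - 36 = -35)
58*t(-12) = 58*(-35) = -2030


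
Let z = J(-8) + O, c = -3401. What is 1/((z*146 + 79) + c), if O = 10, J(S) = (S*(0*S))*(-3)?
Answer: -1/1862 ≈ -0.00053706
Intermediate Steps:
J(S) = 0 (J(S) = (S*0)*(-3) = 0*(-3) = 0)
z = 10 (z = 0 + 10 = 10)
1/((z*146 + 79) + c) = 1/((10*146 + 79) - 3401) = 1/((1460 + 79) - 3401) = 1/(1539 - 3401) = 1/(-1862) = -1/1862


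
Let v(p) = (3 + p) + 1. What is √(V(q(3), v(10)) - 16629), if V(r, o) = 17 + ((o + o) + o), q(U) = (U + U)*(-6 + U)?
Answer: I*√16570 ≈ 128.72*I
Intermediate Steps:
q(U) = 2*U*(-6 + U) (q(U) = (2*U)*(-6 + U) = 2*U*(-6 + U))
v(p) = 4 + p
V(r, o) = 17 + 3*o (V(r, o) = 17 + (2*o + o) = 17 + 3*o)
√(V(q(3), v(10)) - 16629) = √((17 + 3*(4 + 10)) - 16629) = √((17 + 3*14) - 16629) = √((17 + 42) - 16629) = √(59 - 16629) = √(-16570) = I*√16570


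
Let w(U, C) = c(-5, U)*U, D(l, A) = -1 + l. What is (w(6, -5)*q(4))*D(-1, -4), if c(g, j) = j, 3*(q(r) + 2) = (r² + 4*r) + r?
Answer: -720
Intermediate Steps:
q(r) = -2 + r²/3 + 5*r/3 (q(r) = -2 + ((r² + 4*r) + r)/3 = -2 + (r² + 5*r)/3 = -2 + (r²/3 + 5*r/3) = -2 + r²/3 + 5*r/3)
w(U, C) = U² (w(U, C) = U*U = U²)
(w(6, -5)*q(4))*D(-1, -4) = (6²*(-2 + (⅓)*4² + (5/3)*4))*(-1 - 1) = (36*(-2 + (⅓)*16 + 20/3))*(-2) = (36*(-2 + 16/3 + 20/3))*(-2) = (36*10)*(-2) = 360*(-2) = -720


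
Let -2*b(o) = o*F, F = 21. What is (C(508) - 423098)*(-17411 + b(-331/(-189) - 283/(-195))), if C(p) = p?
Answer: 862515233426/117 ≈ 7.3719e+9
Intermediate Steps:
b(o) = -21*o/2 (b(o) = -o*21/2 = -21*o/2)
(C(508) - 423098)*(-17411 + b(-331/(-189) - 283/(-195))) = (508 - 423098)*(-17411 - 21*(-331/(-189) - 283/(-195))/2) = -422590*(-17411 - 21*(-331*(-1/189) - 283*(-1/195))/2) = -422590*(-17411 - 21*(331/189 + 283/195)/2) = -422590*(-17411 - 21/2*39344/12285) = -422590*(-17411 - 19672/585) = -422590*(-10205107/585) = 862515233426/117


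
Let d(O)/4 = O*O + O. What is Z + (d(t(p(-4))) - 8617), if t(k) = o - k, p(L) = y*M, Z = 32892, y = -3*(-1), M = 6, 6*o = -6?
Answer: 25643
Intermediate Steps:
o = -1 (o = (⅙)*(-6) = -1)
y = 3
p(L) = 18 (p(L) = 3*6 = 18)
t(k) = -1 - k
d(O) = 4*O + 4*O² (d(O) = 4*(O*O + O) = 4*(O² + O) = 4*(O + O²) = 4*O + 4*O²)
Z + (d(t(p(-4))) - 8617) = 32892 + (4*(-1 - 1*18)*(1 + (-1 - 1*18)) - 8617) = 32892 + (4*(-1 - 18)*(1 + (-1 - 18)) - 8617) = 32892 + (4*(-19)*(1 - 19) - 8617) = 32892 + (4*(-19)*(-18) - 8617) = 32892 + (1368 - 8617) = 32892 - 7249 = 25643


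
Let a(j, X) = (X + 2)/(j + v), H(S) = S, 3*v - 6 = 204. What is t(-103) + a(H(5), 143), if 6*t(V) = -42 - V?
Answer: 121/10 ≈ 12.100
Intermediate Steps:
v = 70 (v = 2 + (1/3)*204 = 2 + 68 = 70)
t(V) = -7 - V/6 (t(V) = (-42 - V)/6 = -7 - V/6)
a(j, X) = (2 + X)/(70 + j) (a(j, X) = (X + 2)/(j + 70) = (2 + X)/(70 + j))
t(-103) + a(H(5), 143) = (-7 - 1/6*(-103)) + (2 + 143)/(70 + 5) = (-7 + 103/6) + 145/75 = 61/6 + (1/75)*145 = 61/6 + 29/15 = 121/10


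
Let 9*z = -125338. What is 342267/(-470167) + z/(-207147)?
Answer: -19971256855/30225625929 ≈ -0.66074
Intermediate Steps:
z = -125338/9 (z = (1/9)*(-125338) = -125338/9 ≈ -13926.)
342267/(-470167) + z/(-207147) = 342267/(-470167) - 125338/9/(-207147) = 342267*(-1/470167) - 125338/9*(-1/207147) = -342267/470167 + 4322/64287 = -19971256855/30225625929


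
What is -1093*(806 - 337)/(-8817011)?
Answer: 73231/1259573 ≈ 0.058140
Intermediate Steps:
-1093*(806 - 337)/(-8817011) = -1093*469*(-1/8817011) = -512617*(-1/8817011) = 73231/1259573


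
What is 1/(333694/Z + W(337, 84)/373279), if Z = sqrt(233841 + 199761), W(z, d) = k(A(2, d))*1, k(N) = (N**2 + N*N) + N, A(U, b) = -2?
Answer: -242781781437/3878858352578938301551 + 69743987352105981*sqrt(48178)/7757716705157876603102 ≈ 0.0019733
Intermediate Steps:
k(N) = N + 2*N**2 (k(N) = (N**2 + N**2) + N = 2*N**2 + N = N + 2*N**2)
W(z, d) = 6 (W(z, d) = -2*(1 + 2*(-2))*1 = -2*(1 - 4)*1 = -2*(-3)*1 = 6*1 = 6)
Z = 3*sqrt(48178) (Z = sqrt(433602) = 3*sqrt(48178) ≈ 658.48)
1/(333694/Z + W(337, 84)/373279) = 1/(333694/((3*sqrt(48178))) + 6/373279) = 1/(333694*(sqrt(48178)/144534) + 6*(1/373279)) = 1/(166847*sqrt(48178)/72267 + 6/373279) = 1/(6/373279 + 166847*sqrt(48178)/72267)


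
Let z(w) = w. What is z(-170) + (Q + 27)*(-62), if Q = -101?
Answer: 4418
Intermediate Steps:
z(-170) + (Q + 27)*(-62) = -170 + (-101 + 27)*(-62) = -170 - 74*(-62) = -170 + 4588 = 4418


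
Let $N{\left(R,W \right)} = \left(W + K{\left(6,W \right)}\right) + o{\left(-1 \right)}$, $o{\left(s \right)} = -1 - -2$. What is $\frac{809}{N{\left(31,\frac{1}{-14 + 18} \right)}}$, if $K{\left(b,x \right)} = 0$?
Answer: $\frac{3236}{5} \approx 647.2$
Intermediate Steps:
$o{\left(s \right)} = 1$ ($o{\left(s \right)} = -1 + 2 = 1$)
$N{\left(R,W \right)} = 1 + W$ ($N{\left(R,W \right)} = \left(W + 0\right) + 1 = W + 1 = 1 + W$)
$\frac{809}{N{\left(31,\frac{1}{-14 + 18} \right)}} = \frac{809}{1 + \frac{1}{-14 + 18}} = \frac{809}{1 + \frac{1}{4}} = \frac{809}{\frac{5}{4}} = 809 \cdot \frac{4}{5} = \frac{3236}{5}$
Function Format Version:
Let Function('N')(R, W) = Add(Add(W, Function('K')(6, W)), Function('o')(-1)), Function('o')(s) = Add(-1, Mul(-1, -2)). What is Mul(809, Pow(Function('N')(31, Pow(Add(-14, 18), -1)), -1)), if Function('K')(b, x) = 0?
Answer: Rational(3236, 5) ≈ 647.20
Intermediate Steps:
Function('o')(s) = 1 (Function('o')(s) = Add(-1, 2) = 1)
Function('N')(R, W) = Add(1, W) (Function('N')(R, W) = Add(Add(W, 0), 1) = Add(W, 1) = Add(1, W))
Mul(809, Pow(Function('N')(31, Pow(Add(-14, 18), -1)), -1)) = Mul(809, Pow(Add(1, Pow(Add(-14, 18), -1)), -1)) = Mul(809, Pow(Add(1, Pow(4, -1)), -1)) = Mul(809, Pow(Add(1, Rational(1, 4)), -1)) = Mul(809, Pow(Rational(5, 4), -1)) = Mul(809, Rational(4, 5)) = Rational(3236, 5)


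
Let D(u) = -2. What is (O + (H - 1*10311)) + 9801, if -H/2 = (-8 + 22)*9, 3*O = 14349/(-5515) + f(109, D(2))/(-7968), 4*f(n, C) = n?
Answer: -402277479343/527322240 ≈ -762.87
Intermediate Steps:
f(n, C) = n/4
O = -457932463/527322240 (O = (14349/(-5515) + ((¼)*109)/(-7968))/3 = (14349*(-1/5515) + (109/4)*(-1/7968))/3 = (-14349/5515 - 109/31872)/3 = (⅓)*(-457932463/175774080) = -457932463/527322240 ≈ -0.86841)
H = -252 (H = -2*(-8 + 22)*9 = -28*9 = -2*126 = -252)
(O + (H - 1*10311)) + 9801 = (-457932463/527322240 + (-252 - 1*10311)) + 9801 = (-457932463/527322240 + (-252 - 10311)) + 9801 = (-457932463/527322240 - 10563) + 9801 = -5570562753583/527322240 + 9801 = -402277479343/527322240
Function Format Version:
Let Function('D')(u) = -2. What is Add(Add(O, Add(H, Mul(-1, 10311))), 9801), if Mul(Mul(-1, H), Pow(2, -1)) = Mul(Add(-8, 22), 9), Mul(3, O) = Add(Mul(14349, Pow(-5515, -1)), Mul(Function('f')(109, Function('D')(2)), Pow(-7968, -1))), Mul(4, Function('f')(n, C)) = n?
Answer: Rational(-402277479343, 527322240) ≈ -762.87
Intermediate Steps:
Function('f')(n, C) = Mul(Rational(1, 4), n)
O = Rational(-457932463, 527322240) (O = Mul(Rational(1, 3), Add(Mul(14349, Pow(-5515, -1)), Mul(Mul(Rational(1, 4), 109), Pow(-7968, -1)))) = Mul(Rational(1, 3), Add(Mul(14349, Rational(-1, 5515)), Mul(Rational(109, 4), Rational(-1, 7968)))) = Mul(Rational(1, 3), Add(Rational(-14349, 5515), Rational(-109, 31872))) = Mul(Rational(1, 3), Rational(-457932463, 175774080)) = Rational(-457932463, 527322240) ≈ -0.86841)
H = -252 (H = Mul(-2, Mul(Add(-8, 22), 9)) = Mul(-2, Mul(14, 9)) = Mul(-2, 126) = -252)
Add(Add(O, Add(H, Mul(-1, 10311))), 9801) = Add(Add(Rational(-457932463, 527322240), Add(-252, Mul(-1, 10311))), 9801) = Add(Add(Rational(-457932463, 527322240), Add(-252, -10311)), 9801) = Add(Add(Rational(-457932463, 527322240), -10563), 9801) = Add(Rational(-5570562753583, 527322240), 9801) = Rational(-402277479343, 527322240)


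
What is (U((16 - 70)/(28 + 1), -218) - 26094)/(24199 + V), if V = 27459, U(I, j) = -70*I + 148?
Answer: -374327/749041 ≈ -0.49974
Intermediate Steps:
U(I, j) = 148 - 70*I
(U((16 - 70)/(28 + 1), -218) - 26094)/(24199 + V) = ((148 - 70*(16 - 70)/(28 + 1)) - 26094)/(24199 + 27459) = ((148 - (-3780)/29) - 26094)/51658 = ((148 - (-3780)/29) - 26094)*(1/51658) = ((148 - 70*(-54/29)) - 26094)*(1/51658) = ((148 + 3780/29) - 26094)*(1/51658) = (8072/29 - 26094)*(1/51658) = -748654/29*1/51658 = -374327/749041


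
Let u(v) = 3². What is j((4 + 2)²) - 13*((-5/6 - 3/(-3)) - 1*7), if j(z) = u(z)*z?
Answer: 2477/6 ≈ 412.83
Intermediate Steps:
u(v) = 9
j(z) = 9*z
j((4 + 2)²) - 13*((-5/6 - 3/(-3)) - 1*7) = 9*(4 + 2)² - 13*((-5/6 - 3/(-3)) - 1*7) = 9*6² - 13*((-5*⅙ - 3*(-⅓)) - 7) = 9*36 - 13*((-⅚ + 1) - 7) = 324 - 13*(⅙ - 7) = 324 - 13*(-41/6) = 324 + 533/6 = 2477/6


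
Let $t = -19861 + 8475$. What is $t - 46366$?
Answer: $-57752$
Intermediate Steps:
$t = -11386$
$t - 46366 = -11386 - 46366 = -57752$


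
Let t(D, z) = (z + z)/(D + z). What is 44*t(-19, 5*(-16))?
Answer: 640/9 ≈ 71.111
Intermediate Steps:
t(D, z) = 2*z/(D + z) (t(D, z) = (2*z)/(D + z) = 2*z/(D + z))
44*t(-19, 5*(-16)) = 44*(2*(5*(-16))/(-19 + 5*(-16))) = 44*(2*(-80)/(-19 - 80)) = 44*(2*(-80)/(-99)) = 44*(2*(-80)*(-1/99)) = 44*(160/99) = 640/9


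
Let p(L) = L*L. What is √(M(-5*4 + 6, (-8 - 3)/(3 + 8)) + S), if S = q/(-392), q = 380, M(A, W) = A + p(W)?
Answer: 37*I*√2/14 ≈ 3.7376*I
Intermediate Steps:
p(L) = L²
M(A, W) = A + W²
S = -95/98 (S = 380/(-392) = 380*(-1/392) = -95/98 ≈ -0.96939)
√(M(-5*4 + 6, (-8 - 3)/(3 + 8)) + S) = √(((-5*4 + 6) + ((-8 - 3)/(3 + 8))²) - 95/98) = √(((-20 + 6) + (-11/11)²) - 95/98) = √((-14 + (-11*1/11)²) - 95/98) = √((-14 + (-1)²) - 95/98) = √((-14 + 1) - 95/98) = √(-13 - 95/98) = √(-1369/98) = 37*I*√2/14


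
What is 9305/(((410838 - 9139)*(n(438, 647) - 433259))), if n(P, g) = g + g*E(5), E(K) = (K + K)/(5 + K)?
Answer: -1861/34703981707 ≈ -5.3625e-8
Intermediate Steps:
E(K) = 2*K/(5 + K) (E(K) = (2*K)/(5 + K) = 2*K/(5 + K))
n(P, g) = 2*g (n(P, g) = g + g*(2*5/(5 + 5)) = g + g*(2*5/10) = g + g*(2*5*(⅒)) = g + g*1 = g + g = 2*g)
9305/(((410838 - 9139)*(n(438, 647) - 433259))) = 9305/(((410838 - 9139)*(2*647 - 433259))) = 9305/((401699*(1294 - 433259))) = 9305/((401699*(-431965))) = 9305/(-173519908535) = 9305*(-1/173519908535) = -1861/34703981707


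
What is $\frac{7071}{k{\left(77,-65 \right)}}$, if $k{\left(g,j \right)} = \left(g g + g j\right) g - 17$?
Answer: $\frac{7071}{71131} \approx 0.099408$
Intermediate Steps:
$k{\left(g,j \right)} = -17 + g \left(g^{2} + g j\right)$ ($k{\left(g,j \right)} = \left(g^{2} + g j\right) g - 17 = g \left(g^{2} + g j\right) - 17 = -17 + g \left(g^{2} + g j\right)$)
$\frac{7071}{k{\left(77,-65 \right)}} = \frac{7071}{-17 + 77^{3} - 65 \cdot 77^{2}} = \frac{7071}{-17 + 456533 - 385385} = \frac{7071}{71131}$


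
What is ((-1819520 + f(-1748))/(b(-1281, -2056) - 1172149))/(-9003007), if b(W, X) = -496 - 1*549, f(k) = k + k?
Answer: -70116/406241299783 ≈ -1.7260e-7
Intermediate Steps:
f(k) = 2*k
b(W, X) = -1045 (b(W, X) = -496 - 549 = -1045)
((-1819520 + f(-1748))/(b(-1281, -2056) - 1172149))/(-9003007) = ((-1819520 + 2*(-1748))/(-1045 - 1172149))/(-9003007) = ((-1819520 - 3496)/(-1173194))*(-1/9003007) = -1823016*(-1/1173194)*(-1/9003007) = (911508/586597)*(-1/9003007) = -70116/406241299783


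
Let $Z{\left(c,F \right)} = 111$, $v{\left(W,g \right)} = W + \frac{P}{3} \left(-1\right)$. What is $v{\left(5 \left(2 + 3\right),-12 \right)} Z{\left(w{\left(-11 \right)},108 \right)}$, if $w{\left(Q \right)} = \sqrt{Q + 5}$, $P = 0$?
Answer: $2775$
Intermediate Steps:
$w{\left(Q \right)} = \sqrt{5 + Q}$
$v{\left(W,g \right)} = W$ ($v{\left(W,g \right)} = W + \frac{0}{3} \left(-1\right) = W + 0 \cdot \frac{1}{3} \left(-1\right) = W + 0 \left(-1\right) = W + 0 = W$)
$v{\left(5 \left(2 + 3\right),-12 \right)} Z{\left(w{\left(-11 \right)},108 \right)} = 5 \left(2 + 3\right) 111 = 5 \cdot 5 \cdot 111 = 25 \cdot 111 = 2775$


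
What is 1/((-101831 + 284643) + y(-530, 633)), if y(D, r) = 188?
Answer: 1/183000 ≈ 5.4645e-6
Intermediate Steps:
1/((-101831 + 284643) + y(-530, 633)) = 1/((-101831 + 284643) + 188) = 1/(182812 + 188) = 1/183000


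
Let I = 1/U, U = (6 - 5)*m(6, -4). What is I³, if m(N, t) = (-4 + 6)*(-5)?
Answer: -1/1000 ≈ -0.0010000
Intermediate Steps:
m(N, t) = -10 (m(N, t) = 2*(-5) = -10)
U = -10 (U = (6 - 5)*(-10) = 1*(-10) = -10)
I = -⅒ (I = 1/(-10) = -⅒ ≈ -0.10000)
I³ = (-⅒)³ = -1/1000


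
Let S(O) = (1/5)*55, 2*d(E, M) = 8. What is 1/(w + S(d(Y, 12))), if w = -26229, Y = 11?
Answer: -1/26218 ≈ -3.8142e-5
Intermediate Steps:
d(E, M) = 4 (d(E, M) = (1/2)*8 = 4)
S(O) = 11 (S(O) = (1*(1/5))*55 = (1/5)*55 = 11)
1/(w + S(d(Y, 12))) = 1/(-26229 + 11) = 1/(-26218) = -1/26218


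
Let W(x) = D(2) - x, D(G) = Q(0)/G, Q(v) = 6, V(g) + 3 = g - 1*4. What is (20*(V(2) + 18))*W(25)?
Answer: -5720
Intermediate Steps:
V(g) = -7 + g (V(g) = -3 + (g - 1*4) = -3 + (g - 4) = -3 + (-4 + g) = -7 + g)
D(G) = 6/G
W(x) = 3 - x (W(x) = 6/2 - x = 6*(1/2) - x = 3 - x)
(20*(V(2) + 18))*W(25) = (20*((-7 + 2) + 18))*(3 - 1*25) = (20*(-5 + 18))*(3 - 25) = (20*13)*(-22) = 260*(-22) = -5720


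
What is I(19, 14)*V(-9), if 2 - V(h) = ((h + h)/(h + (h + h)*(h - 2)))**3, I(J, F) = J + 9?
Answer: 74120/1323 ≈ 56.024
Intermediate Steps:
I(J, F) = 9 + J
V(h) = 2 - 8*h**3/(h + 2*h*(-2 + h))**3 (V(h) = 2 - ((h + h)/(h + (h + h)*(h - 2)))**3 = 2 - ((2*h)/(h + (2*h)*(-2 + h)))**3 = 2 - ((2*h)/(h + 2*h*(-2 + h)))**3 = 2 - (2*h/(h + 2*h*(-2 + h)))**3 = 2 - 8*h**3/(h + 2*h*(-2 + h))**3)
I(19, 14)*V(-9) = (9 + 19)*(2 - 8/(-3 + 2*(-9))**3) = 28*(2 - 8/(-3 - 18)**3) = 28*(2 - 8/(-21)**3) = 28*(2 - 8*(-1/9261)) = 28*(2 + 8/9261) = 28*(18530/9261) = 74120/1323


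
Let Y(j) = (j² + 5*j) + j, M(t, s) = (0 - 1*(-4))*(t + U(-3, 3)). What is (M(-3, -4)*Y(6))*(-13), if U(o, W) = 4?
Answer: -3744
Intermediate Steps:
M(t, s) = 16 + 4*t (M(t, s) = (0 - 1*(-4))*(t + 4) = (0 + 4)*(4 + t) = 4*(4 + t) = 16 + 4*t)
Y(j) = j² + 6*j
(M(-3, -4)*Y(6))*(-13) = ((16 + 4*(-3))*(6*(6 + 6)))*(-13) = ((16 - 12)*(6*12))*(-13) = (4*72)*(-13) = 288*(-13) = -3744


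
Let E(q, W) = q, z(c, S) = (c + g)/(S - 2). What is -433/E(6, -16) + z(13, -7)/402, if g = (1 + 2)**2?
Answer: -261121/3618 ≈ -72.173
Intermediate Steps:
g = 9 (g = 3**2 = 9)
z(c, S) = (9 + c)/(-2 + S) (z(c, S) = (c + 9)/(S - 2) = (9 + c)/(-2 + S))
-433/E(6, -16) + z(13, -7)/402 = -433/6 + ((9 + 13)/(-2 - 7))/402 = -433*1/6 + (22/(-9))*(1/402) = -433/6 - 1/9*22*(1/402) = -433/6 - 22/9*1/402 = -433/6 - 11/1809 = -261121/3618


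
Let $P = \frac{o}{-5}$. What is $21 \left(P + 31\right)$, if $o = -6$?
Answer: $\frac{3381}{5} \approx 676.2$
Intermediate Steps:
$P = \frac{6}{5}$ ($P = - \frac{6}{-5} = \left(-6\right) \left(- \frac{1}{5}\right) = \frac{6}{5} \approx 1.2$)
$21 \left(P + 31\right) = 21 \left(\frac{6}{5} + 31\right) = 21 \cdot \frac{161}{5} = \frac{3381}{5}$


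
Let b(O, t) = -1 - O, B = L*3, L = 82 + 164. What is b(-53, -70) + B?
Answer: 790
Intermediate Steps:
L = 246
B = 738 (B = 246*3 = 738)
b(-53, -70) + B = (-1 - 1*(-53)) + 738 = (-1 + 53) + 738 = 52 + 738 = 790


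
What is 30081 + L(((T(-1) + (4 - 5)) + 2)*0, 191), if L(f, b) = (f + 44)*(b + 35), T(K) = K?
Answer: 40025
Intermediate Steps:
L(f, b) = (35 + b)*(44 + f) (L(f, b) = (44 + f)*(35 + b) = (35 + b)*(44 + f))
30081 + L(((T(-1) + (4 - 5)) + 2)*0, 191) = 30081 + (1540 + 35*(((-1 + (4 - 5)) + 2)*0) + 44*191 + 191*(((-1 + (4 - 5)) + 2)*0)) = 30081 + (1540 + 35*(((-1 - 1) + 2)*0) + 8404 + 191*(((-1 - 1) + 2)*0)) = 30081 + (1540 + 35*((-2 + 2)*0) + 8404 + 191*((-2 + 2)*0)) = 30081 + (1540 + 35*(0*0) + 8404 + 191*(0*0)) = 30081 + (1540 + 35*0 + 8404 + 191*0) = 30081 + (1540 + 0 + 8404 + 0) = 30081 + 9944 = 40025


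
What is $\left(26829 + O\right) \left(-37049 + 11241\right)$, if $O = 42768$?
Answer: $-1796159376$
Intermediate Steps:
$\left(26829 + O\right) \left(-37049 + 11241\right) = \left(26829 + 42768\right) \left(-37049 + 11241\right) = 69597 \left(-25808\right) = -1796159376$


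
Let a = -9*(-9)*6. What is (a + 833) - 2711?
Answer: -1392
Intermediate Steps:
a = 486 (a = 81*6 = 486)
(a + 833) - 2711 = (486 + 833) - 2711 = 1319 - 2711 = -1392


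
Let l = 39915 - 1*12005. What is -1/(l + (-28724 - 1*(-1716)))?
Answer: -1/902 ≈ -0.0011086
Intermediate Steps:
l = 27910 (l = 39915 - 12005 = 27910)
-1/(l + (-28724 - 1*(-1716))) = -1/(27910 + (-28724 - 1*(-1716))) = -1/(27910 + (-28724 + 1716)) = -1/(27910 - 27008) = -1/902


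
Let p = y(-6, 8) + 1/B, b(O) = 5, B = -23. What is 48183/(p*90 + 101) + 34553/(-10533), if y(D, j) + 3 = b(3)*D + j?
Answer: -13383726298/521562561 ≈ -25.661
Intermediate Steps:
y(D, j) = -3 + j + 5*D (y(D, j) = -3 + (5*D + j) = -3 + (j + 5*D) = -3 + j + 5*D)
p = -576/23 (p = (-3 + 8 + 5*(-6)) + 1/(-23) = (-3 + 8 - 30) - 1/23 = -25 - 1/23 = -576/23 ≈ -25.043)
48183/(p*90 + 101) + 34553/(-10533) = 48183/(-576/23*90 + 101) + 34553/(-10533) = 48183/(-51840/23 + 101) + 34553*(-1/10533) = 48183/(-49517/23) - 34553/10533 = 48183*(-23/49517) - 34553/10533 = -1108209/49517 - 34553/10533 = -13383726298/521562561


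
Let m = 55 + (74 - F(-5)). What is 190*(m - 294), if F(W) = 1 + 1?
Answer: -31730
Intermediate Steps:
F(W) = 2
m = 127 (m = 55 + (74 - 1*2) = 55 + (74 - 2) = 55 + 72 = 127)
190*(m - 294) = 190*(127 - 294) = 190*(-167) = -31730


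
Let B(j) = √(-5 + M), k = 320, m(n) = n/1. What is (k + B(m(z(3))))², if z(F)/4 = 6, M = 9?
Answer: 103684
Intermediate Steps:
z(F) = 24 (z(F) = 4*6 = 24)
m(n) = n (m(n) = n*1 = n)
B(j) = 2 (B(j) = √(-5 + 9) = √4 = 2)
(k + B(m(z(3))))² = (320 + 2)² = 322² = 103684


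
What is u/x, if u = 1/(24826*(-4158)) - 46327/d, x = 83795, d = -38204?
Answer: 597771799739/41307431443400430 ≈ 1.4471e-5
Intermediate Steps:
u = 597771799739/492958188954 (u = 1/(24826*(-4158)) - 46327/(-38204) = (1/24826)*(-1/4158) - 46327*(-1/38204) = -1/103226508 + 46327/38204 = 597771799739/492958188954 ≈ 1.2126)
u/x = (597771799739/492958188954)/83795 = (597771799739/492958188954)*(1/83795) = 597771799739/41307431443400430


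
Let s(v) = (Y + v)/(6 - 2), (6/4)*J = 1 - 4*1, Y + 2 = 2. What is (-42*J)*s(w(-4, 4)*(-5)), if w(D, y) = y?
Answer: -420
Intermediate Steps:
Y = 0 (Y = -2 + 2 = 0)
J = -2 (J = 2*(1 - 4*1)/3 = 2*(1 - 4)/3 = (⅔)*(-3) = -2)
s(v) = v/4 (s(v) = (0 + v)/(6 - 2) = v/4)
(-42*J)*s(w(-4, 4)*(-5)) = (-42*(-2))*((4*(-5))/4) = 84*((¼)*(-20)) = 84*(-5) = -420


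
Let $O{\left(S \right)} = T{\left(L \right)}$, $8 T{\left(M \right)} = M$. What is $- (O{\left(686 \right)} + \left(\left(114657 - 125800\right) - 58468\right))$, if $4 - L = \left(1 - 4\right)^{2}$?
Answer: $\frac{556893}{8} \approx 69612.0$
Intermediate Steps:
$L = -5$ ($L = 4 - \left(1 - 4\right)^{2} = 4 - \left(-3\right)^{2} = 4 - 9 = -5$)
$T{\left(M \right)} = \frac{M}{8}$
$O{\left(S \right)} = - \frac{5}{8}$ ($O{\left(S \right)} = \frac{1}{8} \left(-5\right) = - \frac{5}{8}$)
$- (O{\left(686 \right)} + \left(\left(114657 - 125800\right) - 58468\right)) = - (- \frac{5}{8} + \left(\left(114657 - 125800\right) - 58468\right)) = - (- \frac{5}{8} - 69611) = \left(-1\right) \left(- \frac{556893}{8}\right) = \frac{556893}{8}$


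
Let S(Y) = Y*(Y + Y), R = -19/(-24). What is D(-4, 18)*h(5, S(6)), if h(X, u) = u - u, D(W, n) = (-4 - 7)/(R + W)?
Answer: 0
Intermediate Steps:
R = 19/24 (R = -19*(-1/24) = 19/24 ≈ 0.79167)
S(Y) = 2*Y² (S(Y) = Y*(2*Y) = 2*Y²)
D(W, n) = -11/(19/24 + W) (D(W, n) = (-4 - 7)/(19/24 + W) = -11/(19/24 + W))
h(X, u) = 0
D(-4, 18)*h(5, S(6)) = -264/(19 + 24*(-4))*0 = -264/(19 - 96)*0 = -264/(-77)*0 = -264*(-1/77)*0 = (24/7)*0 = 0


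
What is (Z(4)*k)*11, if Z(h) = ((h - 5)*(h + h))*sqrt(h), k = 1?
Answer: -176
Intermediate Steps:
Z(h) = 2*h**(3/2)*(-5 + h) (Z(h) = ((-5 + h)*(2*h))*sqrt(h) = (2*h*(-5 + h))*sqrt(h) = 2*h**(3/2)*(-5 + h))
(Z(4)*k)*11 = ((2*4**(3/2)*(-5 + 4))*1)*11 = ((2*8*(-1))*1)*11 = -16*1*11 = -16*11 = -176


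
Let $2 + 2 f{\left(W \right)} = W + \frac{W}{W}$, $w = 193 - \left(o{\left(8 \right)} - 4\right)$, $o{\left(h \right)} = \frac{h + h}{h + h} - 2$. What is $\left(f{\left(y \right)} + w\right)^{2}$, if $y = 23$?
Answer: $43681$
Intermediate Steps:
$o{\left(h \right)} = -1$ ($o{\left(h \right)} = \frac{2 h}{2 h} - 2 = 2 h \frac{1}{2 h} - 2 = 1 - 2 = -1$)
$w = 198$ ($w = 193 - \left(-1 - 4\right) = 193 - -5 = 193 + 5 = 198$)
$f{\left(W \right)} = - \frac{1}{2} + \frac{W}{2}$ ($f{\left(W \right)} = -1 + \frac{W + \frac{W}{W}}{2} = -1 + \frac{W + 1}{2} = -1 + \frac{1 + W}{2} = -1 + \left(\frac{1}{2} + \frac{W}{2}\right) = - \frac{1}{2} + \frac{W}{2}$)
$\left(f{\left(y \right)} + w\right)^{2} = \left(\left(- \frac{1}{2} + \frac{1}{2} \cdot 23\right) + 198\right)^{2} = \left(\left(- \frac{1}{2} + \frac{23}{2}\right) + 198\right)^{2} = \left(11 + 198\right)^{2} = 209^{2} = 43681$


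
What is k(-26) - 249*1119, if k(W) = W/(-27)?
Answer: -7523011/27 ≈ -2.7863e+5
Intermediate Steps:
k(W) = -W/27 (k(W) = W*(-1/27) = -W/27)
k(-26) - 249*1119 = -1/27*(-26) - 249*1119 = 26/27 - 278631 = -7523011/27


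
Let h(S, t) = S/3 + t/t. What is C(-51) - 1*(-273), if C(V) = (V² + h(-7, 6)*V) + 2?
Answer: 2944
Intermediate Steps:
h(S, t) = 1 + S/3 (h(S, t) = S*(⅓) + 1 = S/3 + 1 = 1 + S/3)
C(V) = 2 + V² - 4*V/3 (C(V) = (V² + (1 + (⅓)*(-7))*V) + 2 = (V² + (1 - 7/3)*V) + 2 = (V² - 4*V/3) + 2 = 2 + V² - 4*V/3)
C(-51) - 1*(-273) = (2 + (-51)² - 4/3*(-51)) - 1*(-273) = (2 + 2601 + 68) + 273 = 2671 + 273 = 2944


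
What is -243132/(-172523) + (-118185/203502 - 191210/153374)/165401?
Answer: 1237825199081073579/878349995372081986 ≈ 1.4093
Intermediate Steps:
-243132/(-172523) + (-118185/203502 - 191210/153374)/165401 = -243132*(-1/172523) + (-118185*1/203502 - 191210*1/153374)*(1/165401) = 243132/172523 + (-39395/67834 - 95605/76687)*(1/165401) = 243132/172523 - 56250615/30780982*1/165401 = 243132/172523 - 56250615/5091205203782 = 1237825199081073579/878349995372081986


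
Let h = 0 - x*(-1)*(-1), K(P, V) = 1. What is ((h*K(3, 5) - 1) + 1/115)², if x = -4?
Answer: 119716/13225 ≈ 9.0522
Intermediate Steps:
h = 4 (h = 0 - (-4*(-1))*(-1) = 0 - 4*(-1) = 0 - 1*(-4) = 0 + 4 = 4)
((h*K(3, 5) - 1) + 1/115)² = ((4*1 - 1) + 1/115)² = ((4 - 1) + 1/115)² = (3 + 1/115)² = (346/115)² = 119716/13225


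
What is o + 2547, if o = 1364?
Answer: 3911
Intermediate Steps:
o + 2547 = 1364 + 2547 = 3911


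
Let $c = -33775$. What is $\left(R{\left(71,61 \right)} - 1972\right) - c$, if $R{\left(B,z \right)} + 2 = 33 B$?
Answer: $34144$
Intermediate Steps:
$R{\left(B,z \right)} = -2 + 33 B$
$\left(R{\left(71,61 \right)} - 1972\right) - c = \left(\left(-2 + 33 \cdot 71\right) - 1972\right) - -33775 = \left(\left(-2 + 2343\right) - 1972\right) + 33775 = \left(2341 - 1972\right) + 33775 = 369 + 33775 = 34144$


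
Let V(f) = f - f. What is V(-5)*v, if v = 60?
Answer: 0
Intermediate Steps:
V(f) = 0
V(-5)*v = 0*60 = 0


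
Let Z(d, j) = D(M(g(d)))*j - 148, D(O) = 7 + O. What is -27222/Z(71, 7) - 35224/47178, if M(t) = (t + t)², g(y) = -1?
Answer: 640889306/1674819 ≈ 382.66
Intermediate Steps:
M(t) = 4*t² (M(t) = (2*t)² = 4*t²)
Z(d, j) = -148 + 11*j (Z(d, j) = (7 + 4*(-1)²)*j - 148 = (7 + 4*1)*j - 148 = (7 + 4)*j - 148 = 11*j - 148 = -148 + 11*j)
-27222/Z(71, 7) - 35224/47178 = -27222/(-148 + 11*7) - 35224/47178 = -27222/(-148 + 77) - 35224*1/47178 = -27222/(-71) - 17612/23589 = -27222*(-1/71) - 17612/23589 = 27222/71 - 17612/23589 = 640889306/1674819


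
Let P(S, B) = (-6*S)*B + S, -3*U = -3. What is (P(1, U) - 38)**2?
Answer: 1849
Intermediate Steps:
U = 1 (U = -1/3*(-3) = 1)
P(S, B) = S - 6*B*S (P(S, B) = -6*B*S + S = S - 6*B*S)
(P(1, U) - 38)**2 = (1*(1 - 6*1) - 38)**2 = (1*(1 - 6) - 38)**2 = (1*(-5) - 38)**2 = (-5 - 38)**2 = (-43)**2 = 1849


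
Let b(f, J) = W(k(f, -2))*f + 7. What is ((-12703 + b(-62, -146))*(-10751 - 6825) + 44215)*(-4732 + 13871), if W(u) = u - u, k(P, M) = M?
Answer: 2039725285429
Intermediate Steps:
W(u) = 0
b(f, J) = 7 (b(f, J) = 0*f + 7 = 0 + 7 = 7)
((-12703 + b(-62, -146))*(-10751 - 6825) + 44215)*(-4732 + 13871) = ((-12703 + 7)*(-10751 - 6825) + 44215)*(-4732 + 13871) = (-12696*(-17576) + 44215)*9139 = (223144896 + 44215)*9139 = 223189111*9139 = 2039725285429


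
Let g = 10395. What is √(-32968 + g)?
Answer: I*√22573 ≈ 150.24*I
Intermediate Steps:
√(-32968 + g) = √(-32968 + 10395) = √(-22573) = I*√22573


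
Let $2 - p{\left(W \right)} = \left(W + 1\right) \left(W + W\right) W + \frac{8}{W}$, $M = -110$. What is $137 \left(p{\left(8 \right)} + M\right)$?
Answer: $-172757$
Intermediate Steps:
$p{\left(W \right)} = 2 - \frac{8}{W} - 2 W^{2} \left(1 + W\right)$ ($p{\left(W \right)} = 2 - \left(\left(W + 1\right) \left(W + W\right) W + \frac{8}{W}\right) = 2 - \left(\left(1 + W\right) 2 W W + \frac{8}{W}\right) = 2 - \left(2 W \left(1 + W\right) W + \frac{8}{W}\right) = 2 - \left(2 W^{2} \left(1 + W\right) + \frac{8}{W}\right) = 2 - \left(\frac{8}{W} + 2 W^{2} \left(1 + W\right)\right) = 2 - \frac{8}{W} - 2 W^{2} \left(1 + W\right)$)
$137 \left(p{\left(8 \right)} + M\right) = 137 \left(\left(2 - \frac{8}{8} - 2 \cdot 8^{2} - 2 \cdot 8^{3}\right) - 110\right) = 137 \left(\left(2 - 1 - 128 - 1024\right) - 110\right) = 137 \left(-1151 - 110\right) = 137 \left(-1261\right) = -172757$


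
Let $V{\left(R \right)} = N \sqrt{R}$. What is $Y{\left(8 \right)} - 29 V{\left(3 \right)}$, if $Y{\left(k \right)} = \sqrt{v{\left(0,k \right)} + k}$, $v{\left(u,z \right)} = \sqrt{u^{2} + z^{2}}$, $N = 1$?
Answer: $4 - 29 \sqrt{3} \approx -46.229$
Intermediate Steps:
$Y{\left(k \right)} = \sqrt{k + \sqrt{k^{2}}}$ ($Y{\left(k \right)} = \sqrt{\sqrt{0^{2} + k^{2}} + k} = \sqrt{\sqrt{0 + k^{2}} + k} = \sqrt{\sqrt{k^{2}} + k} = \sqrt{k + \sqrt{k^{2}}}$)
$V{\left(R \right)} = \sqrt{R}$ ($V{\left(R \right)} = 1 \sqrt{R} = \sqrt{R}$)
$Y{\left(8 \right)} - 29 V{\left(3 \right)} = \sqrt{8 + \sqrt{8^{2}}} - 29 \sqrt{3} = \sqrt{8 + \sqrt{64}} - 29 \sqrt{3} = \sqrt{8 + 8} - 29 \sqrt{3} = \sqrt{16} - 29 \sqrt{3} = 4 - 29 \sqrt{3}$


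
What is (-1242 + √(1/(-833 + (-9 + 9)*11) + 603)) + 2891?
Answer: 1649 + √8539066/119 ≈ 1673.6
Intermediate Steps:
(-1242 + √(1/(-833 + (-9 + 9)*11) + 603)) + 2891 = (-1242 + √(1/(-833 + 0*11) + 603)) + 2891 = (-1242 + √(1/(-833 + 0) + 603)) + 2891 = (-1242 + √(1/(-833) + 603)) + 2891 = (-1242 + √(-1/833 + 603)) + 2891 = (-1242 + √(502298/833)) + 2891 = (-1242 + √8539066/119) + 2891 = 1649 + √8539066/119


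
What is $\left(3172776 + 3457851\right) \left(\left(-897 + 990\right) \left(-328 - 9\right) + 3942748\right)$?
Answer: $25935080862189$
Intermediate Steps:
$\left(3172776 + 3457851\right) \left(\left(-897 + 990\right) \left(-328 - 9\right) + 3942748\right) = 6630627 \left(93 \left(-328 - 9\right) + 3942748\right) = 6630627 \left(93 \left(-337\right) + 3942748\right) = 6630627 \left(-31341 + 3942748\right) = 6630627 \cdot 3911407 = 25935080862189$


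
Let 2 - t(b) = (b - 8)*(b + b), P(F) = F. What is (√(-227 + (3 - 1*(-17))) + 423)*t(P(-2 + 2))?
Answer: 846 + 6*I*√23 ≈ 846.0 + 28.775*I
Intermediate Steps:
t(b) = 2 - 2*b*(-8 + b) (t(b) = 2 - (b - 8)*(b + b) = 2 - (-8 + b)*2*b = 2 - 2*b*(-8 + b))
(√(-227 + (3 - 1*(-17))) + 423)*t(P(-2 + 2)) = (√(-227 + (3 - 1*(-17))) + 423)*(2 - 2*(-2 + 2)² + 16*(-2 + 2)) = (√(-227 + (3 + 17)) + 423)*(2 - 2*0² + 16*0) = (√(-227 + 20) + 423)*(2 - 2*0 + 0) = (√(-207) + 423)*(2 + 0 + 0) = (3*I*√23 + 423)*2 = (423 + 3*I*√23)*2 = 846 + 6*I*√23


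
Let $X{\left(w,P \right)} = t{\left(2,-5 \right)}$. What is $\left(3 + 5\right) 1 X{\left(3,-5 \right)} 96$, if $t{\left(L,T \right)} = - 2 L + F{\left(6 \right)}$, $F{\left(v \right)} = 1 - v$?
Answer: $-6912$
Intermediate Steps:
$t{\left(L,T \right)} = -5 - 2 L$ ($t{\left(L,T \right)} = - 2 L + \left(1 - 6\right) = - 2 L - 5 = -5 - 2 L$)
$X{\left(w,P \right)} = -9$ ($X{\left(w,P \right)} = -5 - 4 = -9$)
$\left(3 + 5\right) 1 X{\left(3,-5 \right)} 96 = \left(3 + 5\right) 1 \left(-9\right) 96 = 8 \cdot 1 \left(-9\right) 96 = 8 \left(-9\right) 96 = \left(-72\right) 96 = -6912$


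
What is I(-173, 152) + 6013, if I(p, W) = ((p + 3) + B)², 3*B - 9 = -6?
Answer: 34574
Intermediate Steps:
B = 1 (B = 3 + (⅓)*(-6) = 3 - 2 = 1)
I(p, W) = (4 + p)² (I(p, W) = ((p + 3) + 1)² = ((3 + p) + 1)² = (4 + p)²)
I(-173, 152) + 6013 = (4 - 173)² + 6013 = (-169)² + 6013 = 28561 + 6013 = 34574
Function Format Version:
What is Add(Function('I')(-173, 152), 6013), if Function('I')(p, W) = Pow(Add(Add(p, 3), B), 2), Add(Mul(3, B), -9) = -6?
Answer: 34574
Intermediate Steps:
B = 1 (B = Add(3, Mul(Rational(1, 3), -6)) = Add(3, -2) = 1)
Function('I')(p, W) = Pow(Add(4, p), 2) (Function('I')(p, W) = Pow(Add(Add(p, 3), 1), 2) = Pow(Add(Add(3, p), 1), 2) = Pow(Add(4, p), 2))
Add(Function('I')(-173, 152), 6013) = Add(Pow(Add(4, -173), 2), 6013) = Add(Pow(-169, 2), 6013) = Add(28561, 6013) = 34574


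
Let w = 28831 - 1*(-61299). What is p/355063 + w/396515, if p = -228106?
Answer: -11689124480/28157561089 ≈ -0.41513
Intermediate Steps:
w = 90130 (w = 28831 + 61299 = 90130)
p/355063 + w/396515 = -228106/355063 + 90130/396515 = -228106*1/355063 + 90130*(1/396515) = -228106/355063 + 18026/79303 = -11689124480/28157561089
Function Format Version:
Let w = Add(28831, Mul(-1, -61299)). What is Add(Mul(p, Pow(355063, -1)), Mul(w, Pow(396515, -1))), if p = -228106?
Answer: Rational(-11689124480, 28157561089) ≈ -0.41513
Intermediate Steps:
w = 90130 (w = Add(28831, 61299) = 90130)
Add(Mul(p, Pow(355063, -1)), Mul(w, Pow(396515, -1))) = Add(Mul(-228106, Pow(355063, -1)), Mul(90130, Pow(396515, -1))) = Add(Mul(-228106, Rational(1, 355063)), Mul(90130, Rational(1, 396515))) = Add(Rational(-228106, 355063), Rational(18026, 79303)) = Rational(-11689124480, 28157561089)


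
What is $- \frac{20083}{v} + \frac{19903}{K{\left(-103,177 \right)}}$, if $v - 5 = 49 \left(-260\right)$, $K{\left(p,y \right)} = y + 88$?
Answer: $\frac{10351468}{134991} \approx 76.683$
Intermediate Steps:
$K{\left(p,y \right)} = 88 + y$
$v = -12735$ ($v = 5 + 49 \left(-260\right) = 5 - 12740 = -12735$)
$- \frac{20083}{v} + \frac{19903}{K{\left(-103,177 \right)}} = - \frac{20083}{-12735} + \frac{19903}{88 + 177} = \left(-20083\right) \left(- \frac{1}{12735}\right) + \frac{19903}{265} = \frac{20083}{12735} + 19903 \cdot \frac{1}{265} = \frac{20083}{12735} + \frac{19903}{265} = \frac{10351468}{134991}$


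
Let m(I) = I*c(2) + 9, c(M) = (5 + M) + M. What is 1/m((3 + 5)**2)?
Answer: 1/585 ≈ 0.0017094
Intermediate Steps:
c(M) = 5 + 2*M
m(I) = 9 + 9*I (m(I) = I*(5 + 2*2) + 9 = I*(5 + 4) + 9 = I*9 + 9 = 9*I + 9 = 9 + 9*I)
1/m((3 + 5)**2) = 1/(9 + 9*(3 + 5)**2) = 1/(9 + 9*8**2) = 1/(9 + 9*64) = 1/(9 + 576) = 1/585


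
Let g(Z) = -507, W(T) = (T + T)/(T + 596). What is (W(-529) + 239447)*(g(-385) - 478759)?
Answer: -7688332932006/67 ≈ -1.1475e+11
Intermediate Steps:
W(T) = 2*T/(596 + T) (W(T) = (2*T)/(596 + T) = 2*T/(596 + T))
(W(-529) + 239447)*(g(-385) - 478759) = (2*(-529)/(596 - 529) + 239447)*(-507 - 478759) = (2*(-529)/67 + 239447)*(-479266) = (2*(-529)*(1/67) + 239447)*(-479266) = (-1058/67 + 239447)*(-479266) = (16041891/67)*(-479266) = -7688332932006/67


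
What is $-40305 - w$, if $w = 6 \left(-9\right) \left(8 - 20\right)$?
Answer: $-40953$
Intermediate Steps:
$w = 648$ ($w = \left(-54\right) \left(-12\right) = 648$)
$-40305 - w = -40305 - 648 = -40953$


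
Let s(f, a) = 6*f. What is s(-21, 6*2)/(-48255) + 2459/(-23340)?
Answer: -7714547/75084780 ≈ -0.10274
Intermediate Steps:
s(-21, 6*2)/(-48255) + 2459/(-23340) = (6*(-21))/(-48255) + 2459/(-23340) = -126*(-1/48255) + 2459*(-1/23340) = 42/16085 - 2459/23340 = -7714547/75084780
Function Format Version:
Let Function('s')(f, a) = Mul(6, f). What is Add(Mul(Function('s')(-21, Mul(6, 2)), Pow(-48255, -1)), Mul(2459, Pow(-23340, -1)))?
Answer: Rational(-7714547, 75084780) ≈ -0.10274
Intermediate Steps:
Add(Mul(Function('s')(-21, Mul(6, 2)), Pow(-48255, -1)), Mul(2459, Pow(-23340, -1))) = Add(Mul(Mul(6, -21), Pow(-48255, -1)), Mul(2459, Pow(-23340, -1))) = Add(Mul(-126, Rational(-1, 48255)), Mul(2459, Rational(-1, 23340))) = Add(Rational(42, 16085), Rational(-2459, 23340)) = Rational(-7714547, 75084780)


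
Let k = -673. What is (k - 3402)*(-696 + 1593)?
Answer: -3655275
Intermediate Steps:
(k - 3402)*(-696 + 1593) = (-673 - 3402)*(-696 + 1593) = -4075*897 = -3655275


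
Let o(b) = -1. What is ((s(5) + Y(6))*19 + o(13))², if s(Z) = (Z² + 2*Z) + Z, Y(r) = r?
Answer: 762129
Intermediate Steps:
s(Z) = Z² + 3*Z
((s(5) + Y(6))*19 + o(13))² = ((5*(3 + 5) + 6)*19 - 1)² = ((5*8 + 6)*19 - 1)² = ((40 + 6)*19 - 1)² = (46*19 - 1)² = (874 - 1)² = 873² = 762129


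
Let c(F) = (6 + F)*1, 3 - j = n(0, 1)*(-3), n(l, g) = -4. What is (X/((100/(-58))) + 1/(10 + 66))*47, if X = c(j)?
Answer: 156557/1900 ≈ 82.398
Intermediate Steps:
j = -9 (j = 3 - (-4)*(-3) = 3 - 1*12 = 3 - 12 = -9)
c(F) = 6 + F
X = -3 (X = 6 - 9 = -3)
(X/((100/(-58))) + 1/(10 + 66))*47 = (-3/(100/(-58)) + 1/(10 + 66))*47 = (-3/(100*(-1/58)) + 1/76)*47 = (-3/(-50/29) + 1/76)*47 = (-3*(-29/50) + 1/76)*47 = (87/50 + 1/76)*47 = (3331/1900)*47 = 156557/1900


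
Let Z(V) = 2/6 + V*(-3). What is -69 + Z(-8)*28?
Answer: 1837/3 ≈ 612.33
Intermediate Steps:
Z(V) = ⅓ - 3*V (Z(V) = 2*(⅙) - 3*V = ⅓ - 3*V)
-69 + Z(-8)*28 = -69 + (⅓ - 3*(-8))*28 = -69 + (⅓ + 24)*28 = -69 + (73/3)*28 = -69 + 2044/3 = 1837/3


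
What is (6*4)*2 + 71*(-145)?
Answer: -10247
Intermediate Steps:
(6*4)*2 + 71*(-145) = 24*2 - 10295 = 48 - 10295 = -10247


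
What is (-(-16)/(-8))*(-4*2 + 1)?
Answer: 14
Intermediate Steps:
(-(-16)/(-8))*(-4*2 + 1) = (-(-16)*(-1)/8)*(-8 + 1) = -8*¼*(-7) = -2*(-7) = 14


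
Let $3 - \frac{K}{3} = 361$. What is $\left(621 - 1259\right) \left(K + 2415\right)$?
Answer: $-855558$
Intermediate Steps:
$K = -1074$ ($K = 9 - 1083 = -1074$)
$\left(621 - 1259\right) \left(K + 2415\right) = \left(621 - 1259\right) \left(-1074 + 2415\right) = \left(-638\right) 1341 = -855558$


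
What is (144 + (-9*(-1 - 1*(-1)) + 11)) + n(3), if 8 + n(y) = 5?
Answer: 152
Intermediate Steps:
n(y) = -3 (n(y) = -8 + 5 = -3)
(144 + (-9*(-1 - 1*(-1)) + 11)) + n(3) = (144 + (-9*(-1 - 1*(-1)) + 11)) - 3 = (144 + (-9*(-1 + 1) + 11)) - 3 = (144 + (-9*0 + 11)) - 3 = (144 + (0 + 11)) - 3 = (144 + 11) - 3 = 155 - 3 = 152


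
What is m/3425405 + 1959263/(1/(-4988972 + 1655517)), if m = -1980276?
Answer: -22371714126147289601/3425405 ≈ -6.5311e+12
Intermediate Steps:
m/3425405 + 1959263/(1/(-4988972 + 1655517)) = -1980276/3425405 + 1959263/(1/(-4988972 + 1655517)) = -1980276*1/3425405 + 1959263/(1/(-3333455)) = -1980276/3425405 + 1959263/(-1/3333455) = -1980276/3425405 + 1959263*(-3333455) = -1980276/3425405 - 6531115043665 = -22371714126147289601/3425405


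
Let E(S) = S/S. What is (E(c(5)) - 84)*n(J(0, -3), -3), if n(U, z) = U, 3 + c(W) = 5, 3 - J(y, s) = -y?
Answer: -249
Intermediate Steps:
J(y, s) = 3 + y (J(y, s) = 3 - (-1)*y = 3 + y)
c(W) = 2 (c(W) = -3 + 5 = 2)
E(S) = 1
(E(c(5)) - 84)*n(J(0, -3), -3) = (1 - 84)*(3 + 0) = -83*3 = -249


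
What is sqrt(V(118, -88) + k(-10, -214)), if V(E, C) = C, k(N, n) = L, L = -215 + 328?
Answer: 5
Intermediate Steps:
L = 113
k(N, n) = 113
sqrt(V(118, -88) + k(-10, -214)) = sqrt(-88 + 113) = sqrt(25) = 5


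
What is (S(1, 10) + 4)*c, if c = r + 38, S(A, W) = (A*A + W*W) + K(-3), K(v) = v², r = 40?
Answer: 8892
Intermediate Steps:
S(A, W) = 9 + A² + W² (S(A, W) = (A*A + W*W) + (-3)² = (A² + W²) + 9 = 9 + A² + W²)
c = 78 (c = 40 + 38 = 78)
(S(1, 10) + 4)*c = ((9 + 1² + 10²) + 4)*78 = ((9 + 1 + 100) + 4)*78 = (110 + 4)*78 = 114*78 = 8892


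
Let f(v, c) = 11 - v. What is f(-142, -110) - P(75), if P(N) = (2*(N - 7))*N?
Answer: -10047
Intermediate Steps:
P(N) = N*(-14 + 2*N) (P(N) = (2*(-7 + N))*N = (-14 + 2*N)*N = N*(-14 + 2*N))
f(-142, -110) - P(75) = (11 - 1*(-142)) - 2*75*(-7 + 75) = (11 + 142) - 2*75*68 = 153 - 1*10200 = 153 - 10200 = -10047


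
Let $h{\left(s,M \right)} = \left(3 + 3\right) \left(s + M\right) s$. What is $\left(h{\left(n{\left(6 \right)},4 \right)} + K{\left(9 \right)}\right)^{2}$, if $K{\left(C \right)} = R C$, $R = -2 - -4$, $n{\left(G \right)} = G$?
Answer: $142884$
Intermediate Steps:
$R = 2$ ($R = -2 + 4 = 2$)
$h{\left(s,M \right)} = s \left(6 M + 6 s\right)$ ($h{\left(s,M \right)} = 6 \left(M + s\right) s = \left(6 M + 6 s\right) s = s \left(6 M + 6 s\right)$)
$K{\left(C \right)} = 2 C$
$\left(h{\left(n{\left(6 \right)},4 \right)} + K{\left(9 \right)}\right)^{2} = \left(6 \cdot 6 \left(4 + 6\right) + 2 \cdot 9\right)^{2} = \left(6 \cdot 6 \cdot 10 + 18\right)^{2} = \left(360 + 18\right)^{2} = 378^{2} = 142884$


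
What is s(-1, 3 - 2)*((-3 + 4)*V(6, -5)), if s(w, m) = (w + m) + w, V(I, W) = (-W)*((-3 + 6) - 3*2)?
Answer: 15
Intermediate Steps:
V(I, W) = 3*W (V(I, W) = (-W)*(3 - 6) = -W*(-3) = 3*W)
s(w, m) = m + 2*w (s(w, m) = (m + w) + w = m + 2*w)
s(-1, 3 - 2)*((-3 + 4)*V(6, -5)) = ((3 - 2) + 2*(-1))*((-3 + 4)*(3*(-5))) = (1 - 2)*(1*(-15)) = -1*(-15) = 15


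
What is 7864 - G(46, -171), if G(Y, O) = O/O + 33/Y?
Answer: 361665/46 ≈ 7862.3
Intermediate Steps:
G(Y, O) = 1 + 33/Y
7864 - G(46, -171) = 7864 - (33 + 46)/46 = 7864 - 79/46 = 361665/46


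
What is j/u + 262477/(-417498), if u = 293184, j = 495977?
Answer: 21685891463/20400622272 ≈ 1.0630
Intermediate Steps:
j/u + 262477/(-417498) = 495977/293184 + 262477/(-417498) = 495977*(1/293184) + 262477*(-1/417498) = 495977/293184 - 262477/417498 = 21685891463/20400622272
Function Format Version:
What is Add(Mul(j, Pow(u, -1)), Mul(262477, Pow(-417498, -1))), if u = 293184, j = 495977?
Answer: Rational(21685891463, 20400622272) ≈ 1.0630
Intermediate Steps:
Add(Mul(j, Pow(u, -1)), Mul(262477, Pow(-417498, -1))) = Add(Mul(495977, Pow(293184, -1)), Mul(262477, Pow(-417498, -1))) = Add(Mul(495977, Rational(1, 293184)), Mul(262477, Rational(-1, 417498))) = Add(Rational(495977, 293184), Rational(-262477, 417498)) = Rational(21685891463, 20400622272)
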